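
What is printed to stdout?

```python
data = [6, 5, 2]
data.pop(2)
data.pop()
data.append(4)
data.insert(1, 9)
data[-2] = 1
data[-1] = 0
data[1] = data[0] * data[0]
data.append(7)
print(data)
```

pop(2) removes 2 → [6, 5]
pop() removes 5 → [6]
append 4 → [6, 4]
insert 9 at 1 → [6, 9, 4]
data[-2] = 1 → [6, 1, 4]
data[-1] = 0 → [6, 1, 0]
data[1] = data[0]*data[0] = 6*6 = 36 → [6, 36, 0]
append 7 → [6, 36, 0, 7]

[6, 36, 0, 7]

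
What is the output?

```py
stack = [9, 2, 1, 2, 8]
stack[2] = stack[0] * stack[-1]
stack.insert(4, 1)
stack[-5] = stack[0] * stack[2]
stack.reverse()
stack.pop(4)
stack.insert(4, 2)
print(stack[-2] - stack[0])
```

stack[2] = stack[0]*stack[-1] = 9*8 = 72 → [9, 2, 72, 2, 8]
insert 1 at 4 → [9, 2, 72, 2, 1, 8]
stack[-5] = stack[0]*stack[2] = 9*72 = 648 → [9, 648, 72, 2, 1, 8]
reverse → [8, 1, 2, 72, 648, 9]
pop(4) removes 648 → [8, 1, 2, 72, 9]
insert 2 at 4 → [8, 1, 2, 72, 2, 9]
stack[-2]-stack[0] = 2-8 = -6

-6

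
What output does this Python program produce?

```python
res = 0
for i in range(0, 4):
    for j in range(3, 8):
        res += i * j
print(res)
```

150

i=0,j=3: res = 0+0 = 0
i=0,j=4: res = 0+0 = 0
i=0,j=5: res = 0+0 = 0
i=0,j=6: res = 0+0 = 0
i=0,j=7: res = 0+0 = 0
i=1,j=3: res = 0+3 = 3
i=1,j=4: res = 3+4 = 7
i=1,j=5: res = 7+5 = 12
i=1,j=6: res = 12+6 = 18
i=1,j=7: res = 18+7 = 25
i=2,j=3: res = 25+6 = 31
i=2,j=4: res = 31+8 = 39
i=2,j=5: res = 39+10 = 49
i=2,j=6: res = 49+12 = 61
i=2,j=7: res = 61+14 = 75
i=3,j=3: res = 75+9 = 84
i=3,j=4: res = 84+12 = 96
i=3,j=5: res = 96+15 = 111
i=3,j=6: res = 111+18 = 129
i=3,j=7: res = 129+21 = 150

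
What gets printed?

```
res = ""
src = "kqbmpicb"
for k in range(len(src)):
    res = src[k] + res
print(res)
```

bcipmbqk

k=0: prepend 'k' → 'k'
k=1: prepend 'q' → 'qk'
k=2: prepend 'b' → 'bqk'
k=3: prepend 'm' → 'mbqk'
k=4: prepend 'p' → 'pmbqk'
k=5: prepend 'i' → 'ipmbqk'
k=6: prepend 'c' → 'cipmbqk'
k=7: prepend 'b' → 'bcipmbqk'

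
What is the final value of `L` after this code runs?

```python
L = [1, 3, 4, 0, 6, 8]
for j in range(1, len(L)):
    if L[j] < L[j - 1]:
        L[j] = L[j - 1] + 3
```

[1, 3, 4, 7, 10, 13]

j=1: 3>=1, unchanged → [1, 3, 4, 0, 6, 8]
j=2: 4>=3, unchanged → [1, 3, 4, 0, 6, 8]
j=3: 0<4, L[3] = 4+3 = 7 → [1, 3, 4, 7, 6, 8]
j=4: 6<7, L[4] = 7+3 = 10 → [1, 3, 4, 7, 10, 8]
j=5: 8<10, L[5] = 10+3 = 13 → [1, 3, 4, 7, 10, 13]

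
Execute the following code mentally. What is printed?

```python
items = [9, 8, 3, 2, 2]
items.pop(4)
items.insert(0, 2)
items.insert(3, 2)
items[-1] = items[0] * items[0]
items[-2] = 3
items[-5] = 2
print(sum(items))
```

21

pop(4) removes 2 → [9, 8, 3, 2]
insert 2 at 0 → [2, 9, 8, 3, 2]
insert 2 at 3 → [2, 9, 8, 2, 3, 2]
items[-1] = items[0]*items[0] = 2*2 = 4 → [2, 9, 8, 2, 3, 4]
items[-2] = 3 → [2, 9, 8, 2, 3, 4]
items[-5] = 2 → [2, 2, 8, 2, 3, 4]
sum = 21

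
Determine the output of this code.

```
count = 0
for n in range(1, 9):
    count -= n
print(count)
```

-36

n=1: count = 0-1 = -1
n=2: count = (-1)-2 = -3
n=3: count = (-3)-3 = -6
n=4: count = (-6)-4 = -10
n=5: count = (-10)-5 = -15
n=6: count = (-15)-6 = -21
n=7: count = (-21)-7 = -28
n=8: count = (-28)-8 = -36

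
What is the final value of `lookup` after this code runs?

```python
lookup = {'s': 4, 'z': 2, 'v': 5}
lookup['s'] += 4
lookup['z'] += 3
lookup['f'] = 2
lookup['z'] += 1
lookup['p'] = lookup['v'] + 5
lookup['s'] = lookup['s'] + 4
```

lookup['s'] = 4+4 = 8 → {'s': 8, 'z': 2, 'v': 5}
lookup['z'] = 2+3 = 5 → {'s': 8, 'z': 5, 'v': 5}
lookup['f'] = 2 → {'s': 8, 'z': 5, 'v': 5, 'f': 2}
lookup['z'] = 5+1 = 6 → {'s': 8, 'z': 6, 'v': 5, 'f': 2}
lookup['p'] = lookup['v']+5 = 10 → {'s': 8, 'z': 6, 'v': 5, 'f': 2, 'p': 10}
lookup['s'] = lookup['s']+4 = 12 → {'s': 12, 'z': 6, 'v': 5, 'f': 2, 'p': 10}

{'s': 12, 'z': 6, 'v': 5, 'f': 2, 'p': 10}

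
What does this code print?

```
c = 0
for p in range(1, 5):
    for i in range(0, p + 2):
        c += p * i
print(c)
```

105

p=1,i=0: c = 0+0 = 0
p=1,i=1: c = 0+1 = 1
p=1,i=2: c = 1+2 = 3
p=2,i=0: c = 3+0 = 3
p=2,i=1: c = 3+2 = 5
p=2,i=2: c = 5+4 = 9
p=2,i=3: c = 9+6 = 15
p=3,i=0: c = 15+0 = 15
p=3,i=1: c = 15+3 = 18
p=3,i=2: c = 18+6 = 24
p=3,i=3: c = 24+9 = 33
p=3,i=4: c = 33+12 = 45
p=4,i=0: c = 45+0 = 45
p=4,i=1: c = 45+4 = 49
p=4,i=2: c = 49+8 = 57
p=4,i=3: c = 57+12 = 69
p=4,i=4: c = 69+16 = 85
p=4,i=5: c = 85+20 = 105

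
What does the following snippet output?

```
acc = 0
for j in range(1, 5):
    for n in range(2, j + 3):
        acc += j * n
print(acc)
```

j=1,n=2: acc = 0+2 = 2
j=1,n=3: acc = 2+3 = 5
j=2,n=2: acc = 5+4 = 9
j=2,n=3: acc = 9+6 = 15
j=2,n=4: acc = 15+8 = 23
j=3,n=2: acc = 23+6 = 29
j=3,n=3: acc = 29+9 = 38
j=3,n=4: acc = 38+12 = 50
j=3,n=5: acc = 50+15 = 65
j=4,n=2: acc = 65+8 = 73
j=4,n=3: acc = 73+12 = 85
j=4,n=4: acc = 85+16 = 101
j=4,n=5: acc = 101+20 = 121
j=4,n=6: acc = 121+24 = 145

145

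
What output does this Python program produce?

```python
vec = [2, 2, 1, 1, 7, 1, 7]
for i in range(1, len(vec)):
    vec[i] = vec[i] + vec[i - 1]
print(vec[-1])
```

21

i=1: vec[1] = 2+2 = 4 → [2, 4, 1, 1, 7, 1, 7]
i=2: vec[2] = 1+4 = 5 → [2, 4, 5, 1, 7, 1, 7]
i=3: vec[3] = 1+5 = 6 → [2, 4, 5, 6, 7, 1, 7]
i=4: vec[4] = 7+6 = 13 → [2, 4, 5, 6, 13, 1, 7]
i=5: vec[5] = 1+13 = 14 → [2, 4, 5, 6, 13, 14, 7]
i=6: vec[6] = 7+14 = 21 → [2, 4, 5, 6, 13, 14, 21]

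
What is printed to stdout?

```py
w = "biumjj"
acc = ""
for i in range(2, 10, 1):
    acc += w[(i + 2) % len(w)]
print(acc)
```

jjbiumjj

i=2: add w[4]='j' → 'j'
i=3: add w[5]='j' → 'jj'
i=4: add w[0]='b' → 'jjb'
i=5: add w[1]='i' → 'jjbi'
i=6: add w[2]='u' → 'jjbiu'
i=7: add w[3]='m' → 'jjbium'
i=8: add w[4]='j' → 'jjbiumj'
i=9: add w[5]='j' → 'jjbiumjj'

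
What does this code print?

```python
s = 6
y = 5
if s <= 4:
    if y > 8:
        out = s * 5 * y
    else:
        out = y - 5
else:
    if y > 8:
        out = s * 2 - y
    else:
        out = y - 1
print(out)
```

s=6, y=5
s <= 4 is False; y > 8 is False
→ out = y - 1 = 4

4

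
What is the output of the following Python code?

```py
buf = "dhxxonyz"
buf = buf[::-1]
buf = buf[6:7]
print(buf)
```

h

reverse → 'zynoxxhd'
slice [6:7] → 'h'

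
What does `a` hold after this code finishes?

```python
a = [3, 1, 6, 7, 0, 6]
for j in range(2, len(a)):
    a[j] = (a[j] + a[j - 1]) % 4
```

[3, 1, 3, 2, 2, 0]

j=2: a[2] = (6+1)%4 = 3 → [3, 1, 3, 7, 0, 6]
j=3: a[3] = (7+3)%4 = 2 → [3, 1, 3, 2, 0, 6]
j=4: a[4] = (0+2)%4 = 2 → [3, 1, 3, 2, 2, 6]
j=5: a[5] = (6+2)%4 = 0 → [3, 1, 3, 2, 2, 0]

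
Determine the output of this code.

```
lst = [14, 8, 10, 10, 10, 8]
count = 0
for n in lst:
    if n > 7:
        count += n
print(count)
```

n=14: >7, count = 0+14 = 14
n=8: >7, count = 14+8 = 22
n=10: >7, count = 22+10 = 32
n=10: >7, count = 32+10 = 42
n=10: >7, count = 42+10 = 52
n=8: >7, count = 52+8 = 60

60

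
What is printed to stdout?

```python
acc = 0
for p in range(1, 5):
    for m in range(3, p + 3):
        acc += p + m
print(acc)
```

70

p=1,m=3: acc = 0+4 = 4
p=2,m=3: acc = 4+5 = 9
p=2,m=4: acc = 9+6 = 15
p=3,m=3: acc = 15+6 = 21
p=3,m=4: acc = 21+7 = 28
p=3,m=5: acc = 28+8 = 36
p=4,m=3: acc = 36+7 = 43
p=4,m=4: acc = 43+8 = 51
p=4,m=5: acc = 51+9 = 60
p=4,m=6: acc = 60+10 = 70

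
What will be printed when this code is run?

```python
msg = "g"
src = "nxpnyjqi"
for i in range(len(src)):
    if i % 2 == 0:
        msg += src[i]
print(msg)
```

gnpyq

i=0: add 'n' → 'gn'
i=1: skip
i=2: add 'p' → 'gnp'
i=3: skip
i=4: add 'y' → 'gnpy'
i=5: skip
i=6: add 'q' → 'gnpyq'
i=7: skip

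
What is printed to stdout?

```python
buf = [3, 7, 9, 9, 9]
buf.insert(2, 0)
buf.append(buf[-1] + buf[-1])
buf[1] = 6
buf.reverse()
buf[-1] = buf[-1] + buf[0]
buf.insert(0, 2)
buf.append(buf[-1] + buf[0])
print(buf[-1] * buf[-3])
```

insert 0 at 2 → [3, 7, 0, 9, 9, 9]
append buf[-1]+buf[-1] = 9+9 = 18 → [3, 7, 0, 9, 9, 9, 18]
buf[1] = 6 → [3, 6, 0, 9, 9, 9, 18]
reverse → [18, 9, 9, 9, 0, 6, 3]
buf[-1] = buf[-1]+buf[0] = 3+18 = 21 → [18, 9, 9, 9, 0, 6, 21]
insert 2 at 0 → [2, 18, 9, 9, 9, 0, 6, 21]
append buf[-1]+buf[0] = 21+2 = 23 → [2, 18, 9, 9, 9, 0, 6, 21, 23]
buf[-1]*buf[-3] = 23*6 = 138

138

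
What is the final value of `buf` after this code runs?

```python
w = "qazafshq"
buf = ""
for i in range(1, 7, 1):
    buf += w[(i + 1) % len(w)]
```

'zafshq'

i=1: add w[2]='z' → 'z'
i=2: add w[3]='a' → 'za'
i=3: add w[4]='f' → 'zaf'
i=4: add w[5]='s' → 'zafs'
i=5: add w[6]='h' → 'zafsh'
i=6: add w[7]='q' → 'zafshq'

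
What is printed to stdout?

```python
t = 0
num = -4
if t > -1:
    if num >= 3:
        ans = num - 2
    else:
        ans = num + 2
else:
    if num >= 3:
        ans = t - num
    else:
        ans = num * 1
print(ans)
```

t=0, num=-4
t > -1 is True; num >= 3 is False
→ ans = num + 2 = -2

-2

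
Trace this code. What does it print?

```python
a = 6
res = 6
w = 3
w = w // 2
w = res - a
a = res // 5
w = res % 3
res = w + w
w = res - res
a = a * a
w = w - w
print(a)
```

w = 3//2 = 1
w = 6-6 = 0
a = 6//5 = 1
w = 6%3 = 0
res = 0+0 = 0
w = 0-0 = 0
a = 1*1 = 1
w = 0-0 = 0

1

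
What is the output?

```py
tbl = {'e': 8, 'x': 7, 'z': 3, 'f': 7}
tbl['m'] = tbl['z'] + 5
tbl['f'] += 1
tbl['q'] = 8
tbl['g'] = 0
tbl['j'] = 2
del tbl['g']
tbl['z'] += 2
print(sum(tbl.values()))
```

46

tbl['m'] = tbl['z']+5 = 8 → {'e': 8, 'x': 7, 'z': 3, 'f': 7, 'm': 8}
tbl['f'] = 7+1 = 8 → {'e': 8, 'x': 7, 'z': 3, 'f': 8, 'm': 8}
tbl['q'] = 8 → {'e': 8, 'x': 7, 'z': 3, 'f': 8, 'm': 8, 'q': 8}
tbl['g'] = 0 → {'e': 8, 'x': 7, 'z': 3, 'f': 8, 'm': 8, 'q': 8, 'g': 0}
tbl['j'] = 2 → {'e': 8, 'x': 7, 'z': 3, 'f': 8, 'm': 8, 'q': 8, 'g': 0, 'j': 2}
del 'g' → {'e': 8, 'x': 7, 'z': 3, 'f': 8, 'm': 8, 'q': 8, 'j': 2}
tbl['z'] = 3+2 = 5 → {'e': 8, 'x': 7, 'z': 5, 'f': 8, 'm': 8, 'q': 8, 'j': 2}
sum of values = 46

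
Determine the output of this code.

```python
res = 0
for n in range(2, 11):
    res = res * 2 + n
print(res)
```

1524

n=2: res = 0*2+2 = 2
n=3: res = 2*2+3 = 7
n=4: res = 7*2+4 = 18
n=5: res = 18*2+5 = 41
n=6: res = 41*2+6 = 88
n=7: res = 88*2+7 = 183
n=8: res = 183*2+8 = 374
n=9: res = 374*2+9 = 757
n=10: res = 757*2+10 = 1524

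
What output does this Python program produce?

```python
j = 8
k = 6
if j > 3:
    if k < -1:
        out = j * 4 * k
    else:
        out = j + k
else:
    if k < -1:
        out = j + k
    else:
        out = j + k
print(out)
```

14

j=8, k=6
j > 3 is True; k < -1 is False
→ out = j + k = 14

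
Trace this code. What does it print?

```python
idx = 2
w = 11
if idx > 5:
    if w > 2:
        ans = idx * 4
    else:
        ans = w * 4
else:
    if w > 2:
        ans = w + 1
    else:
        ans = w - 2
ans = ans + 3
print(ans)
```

idx=2, w=11
idx > 5 is False; w > 2 is True
→ ans = w + 1 = 12
ans = 12+3 = 15

15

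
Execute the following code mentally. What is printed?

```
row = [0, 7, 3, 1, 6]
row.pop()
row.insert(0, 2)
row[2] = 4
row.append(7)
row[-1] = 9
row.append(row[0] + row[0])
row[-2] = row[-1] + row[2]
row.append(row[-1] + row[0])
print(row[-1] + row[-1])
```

pop() removes 6 → [0, 7, 3, 1]
insert 2 at 0 → [2, 0, 7, 3, 1]
row[2] = 4 → [2, 0, 4, 3, 1]
append 7 → [2, 0, 4, 3, 1, 7]
row[-1] = 9 → [2, 0, 4, 3, 1, 9]
append row[0]+row[0] = 2+2 = 4 → [2, 0, 4, 3, 1, 9, 4]
row[-2] = row[-1]+row[2] = 4+4 = 8 → [2, 0, 4, 3, 1, 8, 4]
append row[-1]+row[0] = 4+2 = 6 → [2, 0, 4, 3, 1, 8, 4, 6]
row[-1]+row[-1] = 6+6 = 12

12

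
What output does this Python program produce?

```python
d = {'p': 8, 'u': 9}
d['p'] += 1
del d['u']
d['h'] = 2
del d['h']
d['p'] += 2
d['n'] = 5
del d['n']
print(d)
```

d['p'] = 8+1 = 9 → {'p': 9, 'u': 9}
del 'u' → {'p': 9}
d['h'] = 2 → {'p': 9, 'h': 2}
del 'h' → {'p': 9}
d['p'] = 9+2 = 11 → {'p': 11}
d['n'] = 5 → {'p': 11, 'n': 5}
del 'n' → {'p': 11}

{'p': 11}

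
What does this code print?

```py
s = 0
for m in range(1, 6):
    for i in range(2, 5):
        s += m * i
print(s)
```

m=1,i=2: s = 0+2 = 2
m=1,i=3: s = 2+3 = 5
m=1,i=4: s = 5+4 = 9
m=2,i=2: s = 9+4 = 13
m=2,i=3: s = 13+6 = 19
m=2,i=4: s = 19+8 = 27
m=3,i=2: s = 27+6 = 33
m=3,i=3: s = 33+9 = 42
m=3,i=4: s = 42+12 = 54
m=4,i=2: s = 54+8 = 62
m=4,i=3: s = 62+12 = 74
m=4,i=4: s = 74+16 = 90
m=5,i=2: s = 90+10 = 100
m=5,i=3: s = 100+15 = 115
m=5,i=4: s = 115+20 = 135

135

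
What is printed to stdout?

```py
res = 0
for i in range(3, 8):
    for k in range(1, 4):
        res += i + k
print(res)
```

i=3,k=1: res = 0+4 = 4
i=3,k=2: res = 4+5 = 9
i=3,k=3: res = 9+6 = 15
i=4,k=1: res = 15+5 = 20
i=4,k=2: res = 20+6 = 26
i=4,k=3: res = 26+7 = 33
i=5,k=1: res = 33+6 = 39
i=5,k=2: res = 39+7 = 46
i=5,k=3: res = 46+8 = 54
i=6,k=1: res = 54+7 = 61
i=6,k=2: res = 61+8 = 69
i=6,k=3: res = 69+9 = 78
i=7,k=1: res = 78+8 = 86
i=7,k=2: res = 86+9 = 95
i=7,k=3: res = 95+10 = 105

105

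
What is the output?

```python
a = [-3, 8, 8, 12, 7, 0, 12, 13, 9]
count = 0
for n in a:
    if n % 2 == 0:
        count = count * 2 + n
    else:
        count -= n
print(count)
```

n=-3: not even, count = 0-(-3) = 3
n=8: even, count = 3*2+8 = 14
n=8: even, count = 14*2+8 = 36
n=12: even, count = 36*2+12 = 84
n=7: not even, count = 84-7 = 77
n=0: even, count = 77*2+0 = 154
n=12: even, count = 154*2+12 = 320
n=13: not even, count = 320-13 = 307
n=9: not even, count = 307-9 = 298

298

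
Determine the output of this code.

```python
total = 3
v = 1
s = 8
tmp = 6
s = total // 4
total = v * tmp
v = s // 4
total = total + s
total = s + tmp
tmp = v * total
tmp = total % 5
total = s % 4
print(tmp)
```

s = 3//4 = 0
total = 1*6 = 6
v = 0//4 = 0
total = 6+0 = 6
total = 0+6 = 6
tmp = 0*6 = 0
tmp = 6%5 = 1
total = 0%4 = 0

1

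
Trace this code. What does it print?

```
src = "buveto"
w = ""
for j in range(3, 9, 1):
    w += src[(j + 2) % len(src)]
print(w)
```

obuvet

j=3: add src[5]='o' → 'o'
j=4: add src[0]='b' → 'ob'
j=5: add src[1]='u' → 'obu'
j=6: add src[2]='v' → 'obuv'
j=7: add src[3]='e' → 'obuve'
j=8: add src[4]='t' → 'obuvet'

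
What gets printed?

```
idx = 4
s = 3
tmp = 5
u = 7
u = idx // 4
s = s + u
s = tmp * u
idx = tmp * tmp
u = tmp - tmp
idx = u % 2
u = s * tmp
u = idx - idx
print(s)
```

u = 4//4 = 1
s = 3+1 = 4
s = 5*1 = 5
idx = 5*5 = 25
u = 5-5 = 0
idx = 0%2 = 0
u = 5*5 = 25
u = 0-0 = 0

5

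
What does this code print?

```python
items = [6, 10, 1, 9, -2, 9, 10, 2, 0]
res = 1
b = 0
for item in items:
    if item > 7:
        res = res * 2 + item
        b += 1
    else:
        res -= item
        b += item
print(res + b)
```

item=6: not >7, res = 1-6 = -5; b=6
item=10: >7, res = (-5)*2+10 = 0; b=7
item=1: not >7, res = 0-1 = -1; b=8
item=9: >7, res = (-1)*2+9 = 7; b=9
item=-2: not >7, res = 7-(-2) = 9; b=7
item=9: >7, res = 9*2+9 = 27; b=8
item=10: >7, res = 27*2+10 = 64; b=9
item=2: not >7, res = 64-2 = 62; b=11
item=0: not >7, res = 62-0 = 62; b=11
res+b = 62+11 = 73

73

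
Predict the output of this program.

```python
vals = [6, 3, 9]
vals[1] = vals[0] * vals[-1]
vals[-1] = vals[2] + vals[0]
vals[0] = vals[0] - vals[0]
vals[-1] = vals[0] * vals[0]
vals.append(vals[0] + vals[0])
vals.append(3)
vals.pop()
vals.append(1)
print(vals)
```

vals[1] = vals[0]*vals[-1] = 6*9 = 54 → [6, 54, 9]
vals[-1] = vals[2]+vals[0] = 9+6 = 15 → [6, 54, 15]
vals[0] = vals[0]-vals[0] = 6-6 = 0 → [0, 54, 15]
vals[-1] = vals[0]*vals[0] = 0*0 = 0 → [0, 54, 0]
append vals[0]+vals[0] = 0+0 = 0 → [0, 54, 0, 0]
append 3 → [0, 54, 0, 0, 3]
pop() removes 3 → [0, 54, 0, 0]
append 1 → [0, 54, 0, 0, 1]

[0, 54, 0, 0, 1]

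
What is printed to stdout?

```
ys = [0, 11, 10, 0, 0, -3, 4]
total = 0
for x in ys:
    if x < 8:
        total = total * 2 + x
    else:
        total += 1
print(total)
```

30

x=0: <8, total = 0*2+0 = 0
x=11: not <8, total = 0+1 = 1
x=10: not <8, total = 1+1 = 2
x=0: <8, total = 2*2+0 = 4
x=0: <8, total = 4*2+0 = 8
x=-3: <8, total = 8*2+(-3) = 13
x=4: <8, total = 13*2+4 = 30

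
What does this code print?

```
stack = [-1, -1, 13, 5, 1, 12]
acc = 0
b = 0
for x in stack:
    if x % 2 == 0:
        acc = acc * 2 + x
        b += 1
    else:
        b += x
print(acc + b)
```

x=-1: not even; b=-1
x=-1: not even; b=-2
x=13: not even; b=11
x=5: not even; b=16
x=1: not even; b=17
x=12: even, acc = 0*2+12 = 12; b=18
acc+b = 12+18 = 30

30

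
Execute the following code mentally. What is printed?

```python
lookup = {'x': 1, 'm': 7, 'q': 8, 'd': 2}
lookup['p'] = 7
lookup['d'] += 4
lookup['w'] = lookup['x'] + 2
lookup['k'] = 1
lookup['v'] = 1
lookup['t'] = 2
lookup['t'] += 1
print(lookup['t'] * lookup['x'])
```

3

lookup['p'] = 7 → {'x': 1, 'm': 7, 'q': 8, 'd': 2, 'p': 7}
lookup['d'] = 2+4 = 6 → {'x': 1, 'm': 7, 'q': 8, 'd': 6, 'p': 7}
lookup['w'] = lookup['x']+2 = 3 → {'x': 1, 'm': 7, 'q': 8, 'd': 6, 'p': 7, 'w': 3}
lookup['k'] = 1 → {'x': 1, 'm': 7, 'q': 8, 'd': 6, 'p': 7, 'w': 3, 'k': 1}
lookup['v'] = 1 → {'x': 1, 'm': 7, 'q': 8, 'd': 6, 'p': 7, 'w': 3, 'k': 1, 'v': 1}
lookup['t'] = 2 → {'x': 1, 'm': 7, 'q': 8, 'd': 6, 'p': 7, 'w': 3, 'k': 1, 'v': 1, 't': 2}
lookup['t'] = 2+1 = 3 → {'x': 1, 'm': 7, 'q': 8, 'd': 6, 'p': 7, 'w': 3, 'k': 1, 'v': 1, 't': 3}
lookup['t']*lookup['x'] = 3*1 = 3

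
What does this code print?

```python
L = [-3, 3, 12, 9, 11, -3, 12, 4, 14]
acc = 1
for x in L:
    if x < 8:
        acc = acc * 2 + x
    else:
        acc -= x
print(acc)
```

x=-3: <8, acc = 1*2+(-3) = -1
x=3: <8, acc = (-1)*2+3 = 1
x=12: not <8, acc = 1-12 = -11
x=9: not <8, acc = (-11)-9 = -20
x=11: not <8, acc = (-20)-11 = -31
x=-3: <8, acc = (-31)*2+(-3) = -65
x=12: not <8, acc = (-65)-12 = -77
x=4: <8, acc = (-77)*2+4 = -150
x=14: not <8, acc = (-150)-14 = -164

-164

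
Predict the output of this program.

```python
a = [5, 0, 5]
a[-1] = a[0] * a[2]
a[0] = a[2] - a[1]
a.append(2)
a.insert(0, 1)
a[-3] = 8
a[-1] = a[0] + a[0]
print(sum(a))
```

61

a[-1] = a[0]*a[2] = 5*5 = 25 → [5, 0, 25]
a[0] = a[2]-a[1] = 25-0 = 25 → [25, 0, 25]
append 2 → [25, 0, 25, 2]
insert 1 at 0 → [1, 25, 0, 25, 2]
a[-3] = 8 → [1, 25, 8, 25, 2]
a[-1] = a[0]+a[0] = 1+1 = 2 → [1, 25, 8, 25, 2]
sum = 61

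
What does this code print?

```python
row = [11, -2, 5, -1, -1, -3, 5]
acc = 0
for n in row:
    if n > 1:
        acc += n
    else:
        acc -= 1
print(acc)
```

17

n=11: >1, acc = 0+11 = 11
n=-2: not >1, acc = 11-1 = 10
n=5: >1, acc = 10+5 = 15
n=-1: not >1, acc = 15-1 = 14
n=-1: not >1, acc = 14-1 = 13
n=-3: not >1, acc = 13-1 = 12
n=5: >1, acc = 12+5 = 17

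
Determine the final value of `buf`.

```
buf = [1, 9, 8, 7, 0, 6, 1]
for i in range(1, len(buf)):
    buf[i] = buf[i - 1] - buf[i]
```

[1, -8, -16, -23, -23, -29, -30]

i=1: buf[1] = 1-9 = -8 → [1, -8, 8, 7, 0, 6, 1]
i=2: buf[2] = (-8)-8 = -16 → [1, -8, -16, 7, 0, 6, 1]
i=3: buf[3] = (-16)-7 = -23 → [1, -8, -16, -23, 0, 6, 1]
i=4: buf[4] = (-23)-0 = -23 → [1, -8, -16, -23, -23, 6, 1]
i=5: buf[5] = (-23)-6 = -29 → [1, -8, -16, -23, -23, -29, 1]
i=6: buf[6] = (-29)-1 = -30 → [1, -8, -16, -23, -23, -29, -30]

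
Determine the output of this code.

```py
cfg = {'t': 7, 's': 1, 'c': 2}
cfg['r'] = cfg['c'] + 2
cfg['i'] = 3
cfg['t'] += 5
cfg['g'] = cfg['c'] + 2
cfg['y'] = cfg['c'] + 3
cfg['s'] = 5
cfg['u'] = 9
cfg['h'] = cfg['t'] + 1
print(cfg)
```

cfg['r'] = cfg['c']+2 = 4 → {'t': 7, 's': 1, 'c': 2, 'r': 4}
cfg['i'] = 3 → {'t': 7, 's': 1, 'c': 2, 'r': 4, 'i': 3}
cfg['t'] = 7+5 = 12 → {'t': 12, 's': 1, 'c': 2, 'r': 4, 'i': 3}
cfg['g'] = cfg['c']+2 = 4 → {'t': 12, 's': 1, 'c': 2, 'r': 4, 'i': 3, 'g': 4}
cfg['y'] = cfg['c']+3 = 5 → {'t': 12, 's': 1, 'c': 2, 'r': 4, 'i': 3, 'g': 4, 'y': 5}
cfg['s'] = 5 → {'t': 12, 's': 5, 'c': 2, 'r': 4, 'i': 3, 'g': 4, 'y': 5}
cfg['u'] = 9 → {'t': 12, 's': 5, 'c': 2, 'r': 4, 'i': 3, 'g': 4, 'y': 5, 'u': 9}
cfg['h'] = cfg['t']+1 = 13 → {'t': 12, 's': 5, 'c': 2, 'r': 4, 'i': 3, 'g': 4, 'y': 5, 'u': 9, 'h': 13}

{'t': 12, 's': 5, 'c': 2, 'r': 4, 'i': 3, 'g': 4, 'y': 5, 'u': 9, 'h': 13}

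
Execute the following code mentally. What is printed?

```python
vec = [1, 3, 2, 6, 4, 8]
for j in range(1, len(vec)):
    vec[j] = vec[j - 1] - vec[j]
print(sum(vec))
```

j=1: vec[1] = 1-3 = -2 → [1, -2, 2, 6, 4, 8]
j=2: vec[2] = (-2)-2 = -4 → [1, -2, -4, 6, 4, 8]
j=3: vec[3] = (-4)-6 = -10 → [1, -2, -4, -10, 4, 8]
j=4: vec[4] = (-10)-4 = -14 → [1, -2, -4, -10, -14, 8]
j=5: vec[5] = (-14)-8 = -22 → [1, -2, -4, -10, -14, -22]
sum = -51

-51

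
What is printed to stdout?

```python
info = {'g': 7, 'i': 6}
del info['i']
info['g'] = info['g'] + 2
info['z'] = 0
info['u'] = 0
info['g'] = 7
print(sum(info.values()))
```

del 'i' → {'g': 7}
info['g'] = info['g']+2 = 9 → {'g': 9}
info['z'] = 0 → {'g': 9, 'z': 0}
info['u'] = 0 → {'g': 9, 'z': 0, 'u': 0}
info['g'] = 7 → {'g': 7, 'z': 0, 'u': 0}
sum of values = 7

7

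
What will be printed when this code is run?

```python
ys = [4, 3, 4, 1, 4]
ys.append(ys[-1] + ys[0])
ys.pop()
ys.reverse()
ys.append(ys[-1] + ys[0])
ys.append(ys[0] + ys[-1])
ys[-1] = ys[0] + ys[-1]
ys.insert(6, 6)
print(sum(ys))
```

46

append ys[-1]+ys[0] = 4+4 = 8 → [4, 3, 4, 1, 4, 8]
pop() removes 8 → [4, 3, 4, 1, 4]
reverse → [4, 1, 4, 3, 4]
append ys[-1]+ys[0] = 4+4 = 8 → [4, 1, 4, 3, 4, 8]
append ys[0]+ys[-1] = 4+8 = 12 → [4, 1, 4, 3, 4, 8, 12]
ys[-1] = ys[0]+ys[-1] = 4+12 = 16 → [4, 1, 4, 3, 4, 8, 16]
insert 6 at 6 → [4, 1, 4, 3, 4, 8, 6, 16]
sum = 46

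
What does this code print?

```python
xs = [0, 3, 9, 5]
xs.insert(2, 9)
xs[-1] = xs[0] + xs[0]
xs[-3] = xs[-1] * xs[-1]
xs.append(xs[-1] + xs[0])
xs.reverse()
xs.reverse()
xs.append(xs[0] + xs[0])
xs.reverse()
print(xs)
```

insert 9 at 2 → [0, 3, 9, 9, 5]
xs[-1] = xs[0]+xs[0] = 0+0 = 0 → [0, 3, 9, 9, 0]
xs[-3] = xs[-1]*xs[-1] = 0*0 = 0 → [0, 3, 0, 9, 0]
append xs[-1]+xs[0] = 0+0 = 0 → [0, 3, 0, 9, 0, 0]
reverse → [0, 0, 9, 0, 3, 0]
reverse → [0, 3, 0, 9, 0, 0]
append xs[0]+xs[0] = 0+0 = 0 → [0, 3, 0, 9, 0, 0, 0]
reverse → [0, 0, 0, 9, 0, 3, 0]

[0, 0, 0, 9, 0, 3, 0]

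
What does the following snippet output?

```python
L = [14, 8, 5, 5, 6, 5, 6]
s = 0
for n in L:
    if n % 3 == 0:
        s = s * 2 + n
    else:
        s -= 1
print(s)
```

n=14: not %3==0, s = 0-1 = -1
n=8: not %3==0, s = (-1)-1 = -2
n=5: not %3==0, s = (-2)-1 = -3
n=5: not %3==0, s = (-3)-1 = -4
n=6: %3==0, s = (-4)*2+6 = -2
n=5: not %3==0, s = (-2)-1 = -3
n=6: %3==0, s = (-3)*2+6 = 0

0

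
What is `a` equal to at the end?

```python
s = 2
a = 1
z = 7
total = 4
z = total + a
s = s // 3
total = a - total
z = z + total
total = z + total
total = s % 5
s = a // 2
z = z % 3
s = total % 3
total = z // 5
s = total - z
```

1

z = 4+1 = 5
s = 2//3 = 0
total = 1-4 = -3
z = 5+(-3) = 2
total = 2+(-3) = -1
total = 0%5 = 0
s = 1//2 = 0
z = 2%3 = 2
s = 0%3 = 0
total = 2//5 = 0
s = 0-2 = -2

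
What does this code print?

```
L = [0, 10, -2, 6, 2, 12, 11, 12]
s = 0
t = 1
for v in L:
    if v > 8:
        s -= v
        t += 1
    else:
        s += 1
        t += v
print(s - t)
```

v=0: not >8, s = 0+1 = 1; t=1
v=10: >8, s = 1-10 = -9; t=2
v=-2: not >8, s = (-9)+1 = -8; t=0
v=6: not >8, s = (-8)+1 = -7; t=6
v=2: not >8, s = (-7)+1 = -6; t=8
v=12: >8, s = (-6)-12 = -18; t=9
v=11: >8, s = (-18)-11 = -29; t=10
v=12: >8, s = (-29)-12 = -41; t=11
s-t = (-41)-11 = -52

-52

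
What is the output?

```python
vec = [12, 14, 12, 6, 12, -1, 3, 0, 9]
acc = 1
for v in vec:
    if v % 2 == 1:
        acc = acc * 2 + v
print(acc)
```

19

v=12: not odd
v=14: not odd
v=12: not odd
v=6: not odd
v=12: not odd
v=-1: odd, acc = 1*2+(-1) = 1
v=3: odd, acc = 1*2+3 = 5
v=0: not odd
v=9: odd, acc = 5*2+9 = 19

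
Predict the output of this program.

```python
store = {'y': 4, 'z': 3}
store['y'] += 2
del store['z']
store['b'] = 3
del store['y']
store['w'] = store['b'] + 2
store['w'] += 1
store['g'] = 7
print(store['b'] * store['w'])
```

store['y'] = 4+2 = 6 → {'y': 6, 'z': 3}
del 'z' → {'y': 6}
store['b'] = 3 → {'y': 6, 'b': 3}
del 'y' → {'b': 3}
store['w'] = store['b']+2 = 5 → {'b': 3, 'w': 5}
store['w'] = 5+1 = 6 → {'b': 3, 'w': 6}
store['g'] = 7 → {'b': 3, 'w': 6, 'g': 7}
store['b']*store['w'] = 3*6 = 18

18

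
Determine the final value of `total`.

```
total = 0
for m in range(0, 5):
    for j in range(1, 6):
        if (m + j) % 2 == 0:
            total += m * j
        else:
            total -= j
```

m=0,j=1: odd sum, total = 0-1 = -1
m=0,j=2: even sum, total = (-1)+0 = -1
m=0,j=3: odd sum, total = (-1)-3 = -4
m=0,j=4: even sum, total = (-4)+0 = -4
m=0,j=5: odd sum, total = (-4)-5 = -9
m=1,j=1: even sum, total = (-9)+1 = -8
m=1,j=2: odd sum, total = (-8)-2 = -10
m=1,j=3: even sum, total = (-10)+3 = -7
m=1,j=4: odd sum, total = (-7)-4 = -11
m=1,j=5: even sum, total = (-11)+5 = -6
m=2,j=1: odd sum, total = (-6)-1 = -7
m=2,j=2: even sum, total = (-7)+4 = -3
m=2,j=3: odd sum, total = (-3)-3 = -6
m=2,j=4: even sum, total = (-6)+8 = 2
m=2,j=5: odd sum, total = 2-5 = -3
m=3,j=1: even sum, total = (-3)+3 = 0
m=3,j=2: odd sum, total = 0-2 = -2
m=3,j=3: even sum, total = (-2)+9 = 7
m=3,j=4: odd sum, total = 7-4 = 3
m=3,j=5: even sum, total = 3+15 = 18
m=4,j=1: odd sum, total = 18-1 = 17
m=4,j=2: even sum, total = 17+8 = 25
m=4,j=3: odd sum, total = 25-3 = 22
m=4,j=4: even sum, total = 22+16 = 38
m=4,j=5: odd sum, total = 38-5 = 33

33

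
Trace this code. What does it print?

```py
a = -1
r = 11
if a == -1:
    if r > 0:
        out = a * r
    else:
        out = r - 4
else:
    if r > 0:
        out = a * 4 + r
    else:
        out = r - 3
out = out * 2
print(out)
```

a=-1, r=11
a == -1 is True; r > 0 is True
→ out = a * r = -11
out = (-11)*2 = -22

-22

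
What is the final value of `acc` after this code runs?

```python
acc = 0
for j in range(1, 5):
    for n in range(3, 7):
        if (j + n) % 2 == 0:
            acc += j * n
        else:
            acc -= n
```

56

j=1,n=3: even sum, acc = 0+3 = 3
j=1,n=4: odd sum, acc = 3-4 = -1
j=1,n=5: even sum, acc = (-1)+5 = 4
j=1,n=6: odd sum, acc = 4-6 = -2
j=2,n=3: odd sum, acc = (-2)-3 = -5
j=2,n=4: even sum, acc = (-5)+8 = 3
j=2,n=5: odd sum, acc = 3-5 = -2
j=2,n=6: even sum, acc = (-2)+12 = 10
j=3,n=3: even sum, acc = 10+9 = 19
j=3,n=4: odd sum, acc = 19-4 = 15
j=3,n=5: even sum, acc = 15+15 = 30
j=3,n=6: odd sum, acc = 30-6 = 24
j=4,n=3: odd sum, acc = 24-3 = 21
j=4,n=4: even sum, acc = 21+16 = 37
j=4,n=5: odd sum, acc = 37-5 = 32
j=4,n=6: even sum, acc = 32+24 = 56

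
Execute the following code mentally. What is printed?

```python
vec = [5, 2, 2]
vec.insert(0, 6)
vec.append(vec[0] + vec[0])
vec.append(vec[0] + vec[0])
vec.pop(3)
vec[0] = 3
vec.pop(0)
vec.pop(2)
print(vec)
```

insert 6 at 0 → [6, 5, 2, 2]
append vec[0]+vec[0] = 6+6 = 12 → [6, 5, 2, 2, 12]
append vec[0]+vec[0] = 6+6 = 12 → [6, 5, 2, 2, 12, 12]
pop(3) removes 2 → [6, 5, 2, 12, 12]
vec[0] = 3 → [3, 5, 2, 12, 12]
pop(0) removes 3 → [5, 2, 12, 12]
pop(2) removes 12 → [5, 2, 12]

[5, 2, 12]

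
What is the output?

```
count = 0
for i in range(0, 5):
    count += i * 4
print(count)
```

i=0: count = 0+0*4 = 0
i=1: count = 0+1*4 = 4
i=2: count = 4+2*4 = 12
i=3: count = 12+3*4 = 24
i=4: count = 24+4*4 = 40

40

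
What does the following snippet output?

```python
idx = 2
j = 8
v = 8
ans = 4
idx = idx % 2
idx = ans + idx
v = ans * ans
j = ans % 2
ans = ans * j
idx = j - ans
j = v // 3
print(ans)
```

0

idx = 2%2 = 0
idx = 4+0 = 4
v = 4*4 = 16
j = 4%2 = 0
ans = 4*0 = 0
idx = 0-0 = 0
j = 16//3 = 5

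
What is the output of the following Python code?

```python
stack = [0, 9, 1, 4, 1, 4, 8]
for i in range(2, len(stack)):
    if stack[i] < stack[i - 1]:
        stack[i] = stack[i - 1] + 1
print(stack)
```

i=2: 1<9, stack[2] = 9+1 = 10 → [0, 9, 10, 4, 1, 4, 8]
i=3: 4<10, stack[3] = 10+1 = 11 → [0, 9, 10, 11, 1, 4, 8]
i=4: 1<11, stack[4] = 11+1 = 12 → [0, 9, 10, 11, 12, 4, 8]
i=5: 4<12, stack[5] = 12+1 = 13 → [0, 9, 10, 11, 12, 13, 8]
i=6: 8<13, stack[6] = 13+1 = 14 → [0, 9, 10, 11, 12, 13, 14]

[0, 9, 10, 11, 12, 13, 14]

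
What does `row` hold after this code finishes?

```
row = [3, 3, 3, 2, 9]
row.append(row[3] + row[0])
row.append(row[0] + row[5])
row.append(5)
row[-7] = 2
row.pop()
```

[3, 2, 3, 2, 9, 5, 8]

append row[3]+row[0] = 2+3 = 5 → [3, 3, 3, 2, 9, 5]
append row[0]+row[5] = 3+5 = 8 → [3, 3, 3, 2, 9, 5, 8]
append 5 → [3, 3, 3, 2, 9, 5, 8, 5]
row[-7] = 2 → [3, 2, 3, 2, 9, 5, 8, 5]
pop() removes 5 → [3, 2, 3, 2, 9, 5, 8]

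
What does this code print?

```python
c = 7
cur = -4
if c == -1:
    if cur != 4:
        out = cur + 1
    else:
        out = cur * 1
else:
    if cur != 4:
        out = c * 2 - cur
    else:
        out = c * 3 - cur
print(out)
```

18

c=7, cur=-4
c == -1 is False; cur != 4 is True
→ out = c * 2 - cur = 18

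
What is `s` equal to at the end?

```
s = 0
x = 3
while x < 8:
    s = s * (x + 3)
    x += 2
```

x=3: s = 0*6 = 0
x=5: s = 0*8 = 0
x=7: s = 0*10 = 0

0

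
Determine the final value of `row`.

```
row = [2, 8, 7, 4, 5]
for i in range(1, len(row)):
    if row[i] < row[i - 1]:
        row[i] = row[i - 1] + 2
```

i=1: 8>=2, unchanged → [2, 8, 7, 4, 5]
i=2: 7<8, row[2] = 8+2 = 10 → [2, 8, 10, 4, 5]
i=3: 4<10, row[3] = 10+2 = 12 → [2, 8, 10, 12, 5]
i=4: 5<12, row[4] = 12+2 = 14 → [2, 8, 10, 12, 14]

[2, 8, 10, 12, 14]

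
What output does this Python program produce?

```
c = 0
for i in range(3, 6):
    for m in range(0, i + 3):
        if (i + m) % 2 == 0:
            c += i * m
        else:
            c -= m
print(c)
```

128

i=3,m=0: odd sum, c = 0-0 = 0
i=3,m=1: even sum, c = 0+3 = 3
i=3,m=2: odd sum, c = 3-2 = 1
i=3,m=3: even sum, c = 1+9 = 10
i=3,m=4: odd sum, c = 10-4 = 6
i=3,m=5: even sum, c = 6+15 = 21
i=4,m=0: even sum, c = 21+0 = 21
i=4,m=1: odd sum, c = 21-1 = 20
i=4,m=2: even sum, c = 20+8 = 28
i=4,m=3: odd sum, c = 28-3 = 25
i=4,m=4: even sum, c = 25+16 = 41
i=4,m=5: odd sum, c = 41-5 = 36
i=4,m=6: even sum, c = 36+24 = 60
i=5,m=0: odd sum, c = 60-0 = 60
i=5,m=1: even sum, c = 60+5 = 65
i=5,m=2: odd sum, c = 65-2 = 63
i=5,m=3: even sum, c = 63+15 = 78
i=5,m=4: odd sum, c = 78-4 = 74
i=5,m=5: even sum, c = 74+25 = 99
i=5,m=6: odd sum, c = 99-6 = 93
i=5,m=7: even sum, c = 93+35 = 128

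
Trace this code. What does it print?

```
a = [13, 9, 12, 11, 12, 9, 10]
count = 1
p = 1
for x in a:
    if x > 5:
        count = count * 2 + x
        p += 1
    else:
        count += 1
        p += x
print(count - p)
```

x=13: >5, count = 1*2+13 = 15; p=2
x=9: >5, count = 15*2+9 = 39; p=3
x=12: >5, count = 39*2+12 = 90; p=4
x=11: >5, count = 90*2+11 = 191; p=5
x=12: >5, count = 191*2+12 = 394; p=6
x=9: >5, count = 394*2+9 = 797; p=7
x=10: >5, count = 797*2+10 = 1604; p=8
count-p = 1604-8 = 1596

1596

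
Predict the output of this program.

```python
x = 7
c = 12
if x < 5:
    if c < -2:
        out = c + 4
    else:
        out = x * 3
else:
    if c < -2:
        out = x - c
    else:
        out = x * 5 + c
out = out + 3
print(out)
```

x=7, c=12
x < 5 is False; c < -2 is False
→ out = x * 5 + c = 47
out = 47+3 = 50

50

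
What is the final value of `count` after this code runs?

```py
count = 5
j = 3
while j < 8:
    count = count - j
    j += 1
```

j=3: count = 5-3 = 2
j=4: count = 2-4 = -2
j=5: count = (-2)-5 = -7
j=6: count = (-7)-6 = -13
j=7: count = (-13)-7 = -20

-20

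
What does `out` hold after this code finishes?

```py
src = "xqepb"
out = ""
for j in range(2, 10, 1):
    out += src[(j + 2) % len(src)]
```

'bxqepbxq'

j=2: add src[4]='b' → 'b'
j=3: add src[0]='x' → 'bx'
j=4: add src[1]='q' → 'bxq'
j=5: add src[2]='e' → 'bxqe'
j=6: add src[3]='p' → 'bxqep'
j=7: add src[4]='b' → 'bxqepb'
j=8: add src[0]='x' → 'bxqepbx'
j=9: add src[1]='q' → 'bxqepbxq'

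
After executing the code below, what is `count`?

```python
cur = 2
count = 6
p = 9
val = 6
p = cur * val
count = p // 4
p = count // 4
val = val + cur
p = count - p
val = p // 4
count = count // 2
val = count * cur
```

1

p = 2*6 = 12
count = 12//4 = 3
p = 3//4 = 0
val = 6+2 = 8
p = 3-0 = 3
val = 3//4 = 0
count = 3//2 = 1
val = 1*2 = 2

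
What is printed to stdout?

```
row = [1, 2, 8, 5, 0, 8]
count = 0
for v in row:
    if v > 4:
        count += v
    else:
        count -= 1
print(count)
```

18

v=1: not >4, count = 0-1 = -1
v=2: not >4, count = (-1)-1 = -2
v=8: >4, count = (-2)+8 = 6
v=5: >4, count = 6+5 = 11
v=0: not >4, count = 11-1 = 10
v=8: >4, count = 10+8 = 18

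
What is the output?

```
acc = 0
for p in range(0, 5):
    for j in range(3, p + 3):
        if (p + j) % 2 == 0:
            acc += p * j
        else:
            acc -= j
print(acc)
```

60

p=1,j=3: even sum, acc = 0+3 = 3
p=2,j=3: odd sum, acc = 3-3 = 0
p=2,j=4: even sum, acc = 0+8 = 8
p=3,j=3: even sum, acc = 8+9 = 17
p=3,j=4: odd sum, acc = 17-4 = 13
p=3,j=5: even sum, acc = 13+15 = 28
p=4,j=3: odd sum, acc = 28-3 = 25
p=4,j=4: even sum, acc = 25+16 = 41
p=4,j=5: odd sum, acc = 41-5 = 36
p=4,j=6: even sum, acc = 36+24 = 60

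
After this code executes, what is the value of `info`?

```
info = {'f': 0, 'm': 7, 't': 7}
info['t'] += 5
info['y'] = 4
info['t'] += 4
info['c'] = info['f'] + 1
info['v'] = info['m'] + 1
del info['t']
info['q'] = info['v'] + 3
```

{'f': 0, 'm': 7, 'y': 4, 'c': 1, 'v': 8, 'q': 11}

info['t'] = 7+5 = 12 → {'f': 0, 'm': 7, 't': 12}
info['y'] = 4 → {'f': 0, 'm': 7, 't': 12, 'y': 4}
info['t'] = 12+4 = 16 → {'f': 0, 'm': 7, 't': 16, 'y': 4}
info['c'] = info['f']+1 = 1 → {'f': 0, 'm': 7, 't': 16, 'y': 4, 'c': 1}
info['v'] = info['m']+1 = 8 → {'f': 0, 'm': 7, 't': 16, 'y': 4, 'c': 1, 'v': 8}
del 't' → {'f': 0, 'm': 7, 'y': 4, 'c': 1, 'v': 8}
info['q'] = info['v']+3 = 11 → {'f': 0, 'm': 7, 'y': 4, 'c': 1, 'v': 8, 'q': 11}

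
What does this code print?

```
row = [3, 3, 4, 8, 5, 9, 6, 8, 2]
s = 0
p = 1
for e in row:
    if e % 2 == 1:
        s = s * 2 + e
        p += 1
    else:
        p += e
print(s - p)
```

e=3: odd, s = 0*2+3 = 3; p=2
e=3: odd, s = 3*2+3 = 9; p=3
e=4: not odd; p=7
e=8: not odd; p=15
e=5: odd, s = 9*2+5 = 23; p=16
e=9: odd, s = 23*2+9 = 55; p=17
e=6: not odd; p=23
e=8: not odd; p=31
e=2: not odd; p=33
s-p = 55-33 = 22

22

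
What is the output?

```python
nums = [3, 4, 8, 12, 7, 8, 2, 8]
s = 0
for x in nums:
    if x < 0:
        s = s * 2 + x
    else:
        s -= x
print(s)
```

x=3: not <0, s = 0-3 = -3
x=4: not <0, s = (-3)-4 = -7
x=8: not <0, s = (-7)-8 = -15
x=12: not <0, s = (-15)-12 = -27
x=7: not <0, s = (-27)-7 = -34
x=8: not <0, s = (-34)-8 = -42
x=2: not <0, s = (-42)-2 = -44
x=8: not <0, s = (-44)-8 = -52

-52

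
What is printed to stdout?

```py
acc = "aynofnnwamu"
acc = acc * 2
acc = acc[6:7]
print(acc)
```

repeat ×2 → 'aynofnnwamuaynofnnwamu'
slice [6:7] → 'n'

n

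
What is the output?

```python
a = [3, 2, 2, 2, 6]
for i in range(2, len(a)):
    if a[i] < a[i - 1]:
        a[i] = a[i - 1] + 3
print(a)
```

[3, 2, 2, 2, 6]

i=2: 2>=2, unchanged → [3, 2, 2, 2, 6]
i=3: 2>=2, unchanged → [3, 2, 2, 2, 6]
i=4: 6>=2, unchanged → [3, 2, 2, 2, 6]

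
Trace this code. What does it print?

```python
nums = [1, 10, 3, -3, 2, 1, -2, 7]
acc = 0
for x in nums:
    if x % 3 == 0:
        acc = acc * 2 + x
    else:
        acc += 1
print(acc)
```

15

x=1: not %3==0, acc = 0+1 = 1
x=10: not %3==0, acc = 1+1 = 2
x=3: %3==0, acc = 2*2+3 = 7
x=-3: %3==0, acc = 7*2+(-3) = 11
x=2: not %3==0, acc = 11+1 = 12
x=1: not %3==0, acc = 12+1 = 13
x=-2: not %3==0, acc = 13+1 = 14
x=7: not %3==0, acc = 14+1 = 15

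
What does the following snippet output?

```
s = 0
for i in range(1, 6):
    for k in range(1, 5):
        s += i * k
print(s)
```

150

i=1,k=1: s = 0+1 = 1
i=1,k=2: s = 1+2 = 3
i=1,k=3: s = 3+3 = 6
i=1,k=4: s = 6+4 = 10
i=2,k=1: s = 10+2 = 12
i=2,k=2: s = 12+4 = 16
i=2,k=3: s = 16+6 = 22
i=2,k=4: s = 22+8 = 30
i=3,k=1: s = 30+3 = 33
i=3,k=2: s = 33+6 = 39
i=3,k=3: s = 39+9 = 48
i=3,k=4: s = 48+12 = 60
i=4,k=1: s = 60+4 = 64
i=4,k=2: s = 64+8 = 72
i=4,k=3: s = 72+12 = 84
i=4,k=4: s = 84+16 = 100
i=5,k=1: s = 100+5 = 105
i=5,k=2: s = 105+10 = 115
i=5,k=3: s = 115+15 = 130
i=5,k=4: s = 130+20 = 150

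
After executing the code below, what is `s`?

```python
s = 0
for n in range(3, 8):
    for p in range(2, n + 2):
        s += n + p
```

240

n=3,p=2: s = 0+5 = 5
n=3,p=3: s = 5+6 = 11
n=3,p=4: s = 11+7 = 18
n=4,p=2: s = 18+6 = 24
n=4,p=3: s = 24+7 = 31
n=4,p=4: s = 31+8 = 39
n=4,p=5: s = 39+9 = 48
n=5,p=2: s = 48+7 = 55
n=5,p=3: s = 55+8 = 63
n=5,p=4: s = 63+9 = 72
n=5,p=5: s = 72+10 = 82
n=5,p=6: s = 82+11 = 93
n=6,p=2: s = 93+8 = 101
n=6,p=3: s = 101+9 = 110
n=6,p=4: s = 110+10 = 120
n=6,p=5: s = 120+11 = 131
n=6,p=6: s = 131+12 = 143
n=6,p=7: s = 143+13 = 156
n=7,p=2: s = 156+9 = 165
n=7,p=3: s = 165+10 = 175
n=7,p=4: s = 175+11 = 186
n=7,p=5: s = 186+12 = 198
n=7,p=6: s = 198+13 = 211
n=7,p=7: s = 211+14 = 225
n=7,p=8: s = 225+15 = 240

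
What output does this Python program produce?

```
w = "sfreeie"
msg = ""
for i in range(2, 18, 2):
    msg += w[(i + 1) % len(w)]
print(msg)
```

i=2: add w[3]='e' → 'e'
i=4: add w[5]='i' → 'ei'
i=6: add w[0]='s' → 'eis'
i=8: add w[2]='r' → 'eisr'
i=10: add w[4]='e' → 'eisre'
i=12: add w[6]='e' → 'eisree'
i=14: add w[1]='f' → 'eisreef'
i=16: add w[3]='e' → 'eisreefe'

eisreefe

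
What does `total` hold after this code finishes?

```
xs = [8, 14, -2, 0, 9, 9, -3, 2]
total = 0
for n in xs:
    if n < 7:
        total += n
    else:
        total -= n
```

-43

n=8: not <7, total = 0-8 = -8
n=14: not <7, total = (-8)-14 = -22
n=-2: <7, total = (-22)+(-2) = -24
n=0: <7, total = (-24)+0 = -24
n=9: not <7, total = (-24)-9 = -33
n=9: not <7, total = (-33)-9 = -42
n=-3: <7, total = (-42)+(-3) = -45
n=2: <7, total = (-45)+2 = -43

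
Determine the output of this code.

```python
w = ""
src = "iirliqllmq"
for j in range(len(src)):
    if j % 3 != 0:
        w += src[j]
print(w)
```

j=0: skip
j=1: add 'i' → 'i'
j=2: add 'r' → 'ir'
j=3: skip
j=4: add 'i' → 'iri'
j=5: add 'q' → 'iriq'
j=6: skip
j=7: add 'l' → 'iriql'
j=8: add 'm' → 'iriqlm'
j=9: skip

iriqlm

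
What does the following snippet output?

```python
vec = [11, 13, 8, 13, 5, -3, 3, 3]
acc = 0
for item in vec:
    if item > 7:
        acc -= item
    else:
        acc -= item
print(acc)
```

-53

item=11: >7, acc = 0-11 = -11
item=13: >7, acc = (-11)-13 = -24
item=8: >7, acc = (-24)-8 = -32
item=13: >7, acc = (-32)-13 = -45
item=5: not >7, acc = (-45)-5 = -50
item=-3: not >7, acc = (-50)-(-3) = -47
item=3: not >7, acc = (-47)-3 = -50
item=3: not >7, acc = (-50)-3 = -53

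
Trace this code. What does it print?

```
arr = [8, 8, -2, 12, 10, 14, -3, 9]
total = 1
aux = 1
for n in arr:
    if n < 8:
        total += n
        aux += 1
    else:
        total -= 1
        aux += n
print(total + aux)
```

54

n=8: not <8, total = 1-1 = 0; aux=9
n=8: not <8, total = 0-1 = -1; aux=17
n=-2: <8, total = (-1)+(-2) = -3; aux=18
n=12: not <8, total = (-3)-1 = -4; aux=30
n=10: not <8, total = (-4)-1 = -5; aux=40
n=14: not <8, total = (-5)-1 = -6; aux=54
n=-3: <8, total = (-6)+(-3) = -9; aux=55
n=9: not <8, total = (-9)-1 = -10; aux=64
total+aux = (-10)+64 = 54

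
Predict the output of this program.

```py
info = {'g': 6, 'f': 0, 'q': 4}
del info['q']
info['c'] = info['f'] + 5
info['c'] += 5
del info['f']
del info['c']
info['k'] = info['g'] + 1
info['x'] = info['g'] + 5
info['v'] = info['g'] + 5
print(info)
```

{'g': 6, 'k': 7, 'x': 11, 'v': 11}

del 'q' → {'g': 6, 'f': 0}
info['c'] = info['f']+5 = 5 → {'g': 6, 'f': 0, 'c': 5}
info['c'] = 5+5 = 10 → {'g': 6, 'f': 0, 'c': 10}
del 'f' → {'g': 6, 'c': 10}
del 'c' → {'g': 6}
info['k'] = info['g']+1 = 7 → {'g': 6, 'k': 7}
info['x'] = info['g']+5 = 11 → {'g': 6, 'k': 7, 'x': 11}
info['v'] = info['g']+5 = 11 → {'g': 6, 'k': 7, 'x': 11, 'v': 11}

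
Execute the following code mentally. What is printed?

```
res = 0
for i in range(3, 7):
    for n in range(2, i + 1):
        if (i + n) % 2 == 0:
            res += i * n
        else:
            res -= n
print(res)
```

126

i=3,n=2: odd sum, res = 0-2 = -2
i=3,n=3: even sum, res = (-2)+9 = 7
i=4,n=2: even sum, res = 7+8 = 15
i=4,n=3: odd sum, res = 15-3 = 12
i=4,n=4: even sum, res = 12+16 = 28
i=5,n=2: odd sum, res = 28-2 = 26
i=5,n=3: even sum, res = 26+15 = 41
i=5,n=4: odd sum, res = 41-4 = 37
i=5,n=5: even sum, res = 37+25 = 62
i=6,n=2: even sum, res = 62+12 = 74
i=6,n=3: odd sum, res = 74-3 = 71
i=6,n=4: even sum, res = 71+24 = 95
i=6,n=5: odd sum, res = 95-5 = 90
i=6,n=6: even sum, res = 90+36 = 126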